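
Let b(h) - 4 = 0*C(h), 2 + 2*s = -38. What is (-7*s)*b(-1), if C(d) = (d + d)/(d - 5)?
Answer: 560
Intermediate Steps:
s = -20 (s = -1 + (½)*(-38) = -1 - 19 = -20)
C(d) = 2*d/(-5 + d) (C(d) = (2*d)/(-5 + d) = 2*d/(-5 + d))
b(h) = 4 (b(h) = 4 + 0*(2*h/(-5 + h)) = 4 + 0 = 4)
(-7*s)*b(-1) = -7*(-20)*4 = 140*4 = 560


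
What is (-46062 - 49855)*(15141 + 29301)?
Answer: -4262743314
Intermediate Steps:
(-46062 - 49855)*(15141 + 29301) = -95917*44442 = -4262743314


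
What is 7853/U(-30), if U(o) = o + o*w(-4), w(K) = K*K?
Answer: -7853/510 ≈ -15.398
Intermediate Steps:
w(K) = K²
U(o) = 17*o (U(o) = o + o*(-4)² = o + o*16 = o + 16*o = 17*o)
7853/U(-30) = 7853/((17*(-30))) = 7853/(-510) = 7853*(-1/510) = -7853/510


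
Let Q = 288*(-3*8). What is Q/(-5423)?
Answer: 6912/5423 ≈ 1.2746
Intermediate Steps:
Q = -6912 (Q = 288*(-24) = -6912)
Q/(-5423) = -6912/(-5423) = -6912*(-1/5423) = 6912/5423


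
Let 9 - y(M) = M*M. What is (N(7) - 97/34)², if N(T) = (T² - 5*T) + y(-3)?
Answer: 143641/1156 ≈ 124.26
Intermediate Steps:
y(M) = 9 - M² (y(M) = 9 - M*M = 9 - M²)
N(T) = T² - 5*T (N(T) = (T² - 5*T) + (9 - 1*(-3)²) = (T² - 5*T) + (9 - 1*9) = (T² - 5*T) + (9 - 9) = (T² - 5*T) + 0 = T² - 5*T)
(N(7) - 97/34)² = (7*(-5 + 7) - 97/34)² = (7*2 - 97*1/34)² = (14 - 97/34)² = (379/34)² = 143641/1156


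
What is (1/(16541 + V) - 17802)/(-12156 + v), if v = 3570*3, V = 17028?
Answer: 597595337/48540774 ≈ 12.311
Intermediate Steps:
v = 10710
(1/(16541 + V) - 17802)/(-12156 + v) = (1/(16541 + 17028) - 17802)/(-12156 + 10710) = (1/33569 - 17802)/(-1446) = (1/33569 - 17802)*(-1/1446) = -597595337/33569*(-1/1446) = 597595337/48540774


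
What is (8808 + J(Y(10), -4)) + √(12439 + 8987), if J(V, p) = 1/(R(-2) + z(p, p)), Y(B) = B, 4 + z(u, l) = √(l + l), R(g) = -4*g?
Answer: 52849/6 + √21426 - I*√2/12 ≈ 8954.5 - 0.11785*I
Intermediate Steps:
z(u, l) = -4 + √2*√l (z(u, l) = -4 + √(l + l) = -4 + √(2*l) = -4 + √2*√l)
J(V, p) = 1/(4 + √2*√p) (J(V, p) = 1/(-4*(-2) + (-4 + √2*√p)) = 1/(8 + (-4 + √2*√p)) = 1/(4 + √2*√p))
(8808 + J(Y(10), -4)) + √(12439 + 8987) = (8808 + 1/(4 + √2*√(-4))) + √(12439 + 8987) = (8808 + 1/(4 + √2*(2*I))) + √21426 = (8808 + 1/(4 + 2*I*√2)) + √21426 = 8808 + √21426 + 1/(4 + 2*I*√2)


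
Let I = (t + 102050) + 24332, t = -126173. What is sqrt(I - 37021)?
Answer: 2*I*sqrt(9203) ≈ 191.86*I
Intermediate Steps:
I = 209 (I = (-126173 + 102050) + 24332 = -24123 + 24332 = 209)
sqrt(I - 37021) = sqrt(209 - 37021) = sqrt(-36812) = 2*I*sqrt(9203)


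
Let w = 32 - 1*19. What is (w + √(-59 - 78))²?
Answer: (13 + I*√137)² ≈ 32.0 + 304.32*I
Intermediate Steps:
w = 13 (w = 32 - 19 = 13)
(w + √(-59 - 78))² = (13 + √(-59 - 78))² = (13 + √(-137))² = (13 + I*√137)²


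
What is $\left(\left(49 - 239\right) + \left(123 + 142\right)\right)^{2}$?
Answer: $5625$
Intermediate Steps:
$\left(\left(49 - 239\right) + \left(123 + 142\right)\right)^{2} = \left(-190 + 265\right)^{2} = 75^{2} = 5625$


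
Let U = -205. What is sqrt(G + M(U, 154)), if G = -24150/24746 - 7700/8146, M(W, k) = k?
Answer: sqrt(386231440974627689)/50395229 ≈ 12.332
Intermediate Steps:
G = -96817525/50395229 (G = -24150*1/24746 - 7700*1/8146 = -12075/12373 - 3850/4073 = -96817525/50395229 ≈ -1.9212)
sqrt(G + M(U, 154)) = sqrt(-96817525/50395229 + 154) = sqrt(7664047741/50395229) = sqrt(386231440974627689)/50395229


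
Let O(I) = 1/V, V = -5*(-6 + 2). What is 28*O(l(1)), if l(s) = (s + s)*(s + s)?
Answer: 7/5 ≈ 1.4000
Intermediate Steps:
V = 20 (V = -5*(-4) = 20)
l(s) = 4*s**2 (l(s) = (2*s)*(2*s) = 4*s**2)
O(I) = 1/20
28*O(l(1)) = 28*(1/20) = 7/5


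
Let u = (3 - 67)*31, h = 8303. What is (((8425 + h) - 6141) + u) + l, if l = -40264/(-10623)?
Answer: 91429933/10623 ≈ 8606.8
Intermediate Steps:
l = 40264/10623 (l = -40264*(-1/10623) = 40264/10623 ≈ 3.7903)
u = -1984 (u = -64*31 = -1984)
(((8425 + h) - 6141) + u) + l = (((8425 + 8303) - 6141) - 1984) + 40264/10623 = ((16728 - 6141) - 1984) + 40264/10623 = (10587 - 1984) + 40264/10623 = 8603 + 40264/10623 = 91429933/10623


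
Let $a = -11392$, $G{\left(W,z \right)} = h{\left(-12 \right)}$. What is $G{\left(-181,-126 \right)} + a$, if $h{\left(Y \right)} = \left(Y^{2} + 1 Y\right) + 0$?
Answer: $-11260$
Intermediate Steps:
$h{\left(Y \right)} = Y + Y^{2}$ ($h{\left(Y \right)} = \left(Y^{2} + Y\right) + 0 = \left(Y + Y^{2}\right) + 0 = Y + Y^{2}$)
$G{\left(W,z \right)} = 132$ ($G{\left(W,z \right)} = - 12 \left(1 - 12\right) = \left(-12\right) \left(-11\right) = 132$)
$G{\left(-181,-126 \right)} + a = 132 - 11392 = -11260$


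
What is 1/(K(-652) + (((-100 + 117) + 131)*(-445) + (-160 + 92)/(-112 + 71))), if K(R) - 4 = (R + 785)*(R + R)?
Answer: -41/9810740 ≈ -4.1791e-6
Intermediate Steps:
K(R) = 4 + 2*R*(785 + R) (K(R) = 4 + (R + 785)*(R + R) = 4 + (785 + R)*(2*R) = 4 + 2*R*(785 + R))
1/(K(-652) + (((-100 + 117) + 131)*(-445) + (-160 + 92)/(-112 + 71))) = 1/((4 + 2*(-652)² + 1570*(-652)) + (((-100 + 117) + 131)*(-445) + (-160 + 92)/(-112 + 71))) = 1/((4 + 2*425104 - 1023640) + ((17 + 131)*(-445) - 68/(-41))) = 1/((4 + 850208 - 1023640) + (148*(-445) - 68*(-1/41))) = 1/(-173428 + (-65860 + 68/41)) = 1/(-173428 - 2700192/41) = 1/(-9810740/41) = -41/9810740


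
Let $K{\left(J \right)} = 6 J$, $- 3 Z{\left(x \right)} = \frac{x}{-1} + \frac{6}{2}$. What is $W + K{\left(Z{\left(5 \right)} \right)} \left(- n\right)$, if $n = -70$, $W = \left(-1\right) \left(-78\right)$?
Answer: $358$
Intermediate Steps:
$Z{\left(x \right)} = -1 + \frac{x}{3}$ ($Z{\left(x \right)} = - \frac{\frac{x}{-1} + \frac{6}{2}}{3} = - \frac{x \left(-1\right) + 6 \cdot \frac{1}{2}}{3} = - \frac{- x + 3}{3} = - \frac{3 - x}{3} = -1 + \frac{x}{3}$)
$W = 78$
$W + K{\left(Z{\left(5 \right)} \right)} \left(- n\right) = 78 + 6 \left(-1 + \frac{1}{3} \cdot 5\right) \left(\left(-1\right) \left(-70\right)\right) = 78 + 6 \left(-1 + \frac{5}{3}\right) 70 = 78 + 6 \cdot \frac{2}{3} \cdot 70 = 78 + 4 \cdot 70 = 78 + 280 = 358$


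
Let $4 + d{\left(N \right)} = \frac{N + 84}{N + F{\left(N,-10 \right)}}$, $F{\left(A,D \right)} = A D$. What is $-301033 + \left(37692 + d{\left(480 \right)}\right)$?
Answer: $- \frac{94804247}{360} \approx -2.6335 \cdot 10^{5}$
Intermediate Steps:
$d{\left(N \right)} = -4 - \frac{84 + N}{9 N}$ ($d{\left(N \right)} = -4 + \frac{N + 84}{N + N \left(-10\right)} = -4 + \frac{84 + N}{N - 10 N} = -4 + \frac{84 + N}{\left(-9\right) N} = -4 + \left(84 + N\right) \left(- \frac{1}{9 N}\right) = -4 - \frac{84 + N}{9 N}$)
$-301033 + \left(37692 + d{\left(480 \right)}\right) = -301033 + \left(37692 + \frac{-84 - 17760}{9 \cdot 480}\right) = -301033 + \left(37692 + \frac{1}{9} \cdot \frac{1}{480} \left(-84 - 17760\right)\right) = -301033 + \left(37692 + \frac{1}{9} \cdot \frac{1}{480} \left(-17844\right)\right) = -301033 + \left(37692 - \frac{1487}{360}\right) = -301033 + \frac{13567633}{360} = - \frac{94804247}{360}$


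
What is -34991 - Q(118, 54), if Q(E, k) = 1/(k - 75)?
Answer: -734810/21 ≈ -34991.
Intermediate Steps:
Q(E, k) = 1/(-75 + k)
-34991 - Q(118, 54) = -34991 - 1/(-75 + 54) = -34991 - 1/(-21) = -34991 - 1*(-1/21) = -34991 + 1/21 = -734810/21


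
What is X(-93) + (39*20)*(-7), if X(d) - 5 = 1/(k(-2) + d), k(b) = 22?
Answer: -387306/71 ≈ -5455.0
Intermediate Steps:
X(d) = 5 + 1/(22 + d)
X(-93) + (39*20)*(-7) = (111 + 5*(-93))/(22 - 93) + (39*20)*(-7) = (111 - 465)/(-71) + 780*(-7) = -1/71*(-354) - 5460 = 354/71 - 5460 = -387306/71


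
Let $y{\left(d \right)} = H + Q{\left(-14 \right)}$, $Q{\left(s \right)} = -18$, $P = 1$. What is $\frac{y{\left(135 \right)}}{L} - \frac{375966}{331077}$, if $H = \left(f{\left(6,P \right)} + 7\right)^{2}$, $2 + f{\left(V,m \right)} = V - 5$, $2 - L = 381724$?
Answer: $- \frac{23920075473}{21063229099} \approx -1.1356$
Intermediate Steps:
$L = -381722$ ($L = 2 - 381724 = -381722$)
$f{\left(V,m \right)} = -7 + V$ ($f{\left(V,m \right)} = -2 + \left(V - 5\right) = -2 + \left(-5 + V\right) = -7 + V$)
$H = 36$ ($H = \left(\left(-7 + 6\right) + 7\right)^{2} = \left(-1 + 7\right)^{2} = 6^{2} = 36$)
$y{\left(d \right)} = 18$ ($y{\left(d \right)} = 36 - 18 = 18$)
$\frac{y{\left(135 \right)}}{L} - \frac{375966}{331077} = \frac{18}{-381722} - \frac{375966}{331077} = 18 \left(- \frac{1}{381722}\right) - \frac{125322}{110359} = - \frac{9}{190861} - \frac{125322}{110359} = - \frac{23920075473}{21063229099}$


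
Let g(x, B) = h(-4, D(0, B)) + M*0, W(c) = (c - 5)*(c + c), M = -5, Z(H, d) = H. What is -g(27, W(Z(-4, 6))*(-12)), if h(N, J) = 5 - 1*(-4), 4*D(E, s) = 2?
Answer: -9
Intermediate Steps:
D(E, s) = ½ (D(E, s) = (¼)*2 = ½)
W(c) = 2*c*(-5 + c) (W(c) = (-5 + c)*(2*c) = 2*c*(-5 + c))
h(N, J) = 9 (h(N, J) = 5 + 4 = 9)
g(x, B) = 9 (g(x, B) = 9 - 5*0 = 9 + 0 = 9)
-g(27, W(Z(-4, 6))*(-12)) = -1*9 = -9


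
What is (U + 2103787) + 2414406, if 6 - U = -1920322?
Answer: 6438521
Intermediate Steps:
U = 1920328 (U = 6 - 1*(-1920322) = 6 + 1920322 = 1920328)
(U + 2103787) + 2414406 = (1920328 + 2103787) + 2414406 = 4024115 + 2414406 = 6438521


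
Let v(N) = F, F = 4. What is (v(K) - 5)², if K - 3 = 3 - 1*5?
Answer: 1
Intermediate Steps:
K = 1 (K = 3 + (3 - 1*5) = 3 + (3 - 5) = 3 - 2 = 1)
v(N) = 4
(v(K) - 5)² = (4 - 5)² = (-1)² = 1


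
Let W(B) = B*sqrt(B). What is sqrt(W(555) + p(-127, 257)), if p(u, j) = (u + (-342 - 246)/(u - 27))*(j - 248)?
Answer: sqrt(-134145 + 67155*sqrt(555))/11 ≈ 109.39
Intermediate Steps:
p(u, j) = (-248 + j)*(u - 588/(-27 + u)) (p(u, j) = (u - 588/(-27 + u))*(-248 + j) = (-248 + j)*(u - 588/(-27 + u)))
W(B) = B**(3/2)
sqrt(W(555) + p(-127, 257)) = sqrt(555**(3/2) + (145824 - 588*257 - 248*(-127)**2 + 6696*(-127) + 257*(-127)**2 - 27*257*(-127))/(-27 - 127)) = sqrt(555*sqrt(555) + (145824 - 151116 - 248*16129 - 850392 + 257*16129 + 881253)/(-154)) = sqrt(555*sqrt(555) - (145824 - 151116 - 3999992 - 850392 + 4145153 + 881253)/154) = sqrt(555*sqrt(555) - 1/154*170730) = sqrt(555*sqrt(555) - 12195/11) = sqrt(-12195/11 + 555*sqrt(555))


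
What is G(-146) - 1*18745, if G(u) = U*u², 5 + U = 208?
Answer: 4308403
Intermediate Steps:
U = 203 (U = -5 + 208 = 203)
G(u) = 203*u²
G(-146) - 1*18745 = 203*(-146)² - 1*18745 = 203*21316 - 18745 = 4327148 - 18745 = 4308403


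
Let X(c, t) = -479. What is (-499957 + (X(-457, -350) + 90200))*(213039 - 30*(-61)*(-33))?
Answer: -62622115164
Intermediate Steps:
(-499957 + (X(-457, -350) + 90200))*(213039 - 30*(-61)*(-33)) = (-499957 + (-479 + 90200))*(213039 - 30*(-61)*(-33)) = (-499957 + 89721)*(213039 + 1830*(-33)) = -410236*(213039 - 60390) = -410236*152649 = -62622115164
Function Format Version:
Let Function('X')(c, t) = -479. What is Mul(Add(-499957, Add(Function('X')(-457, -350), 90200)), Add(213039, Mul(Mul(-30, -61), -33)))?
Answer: -62622115164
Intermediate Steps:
Mul(Add(-499957, Add(Function('X')(-457, -350), 90200)), Add(213039, Mul(Mul(-30, -61), -33))) = Mul(Add(-499957, Add(-479, 90200)), Add(213039, Mul(Mul(-30, -61), -33))) = Mul(Add(-499957, 89721), Add(213039, Mul(1830, -33))) = Mul(-410236, Add(213039, -60390)) = Mul(-410236, 152649) = -62622115164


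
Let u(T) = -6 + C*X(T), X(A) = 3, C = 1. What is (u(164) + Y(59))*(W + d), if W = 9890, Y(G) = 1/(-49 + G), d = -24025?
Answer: 81983/2 ≈ 40992.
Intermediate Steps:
u(T) = -3 (u(T) = -6 + 1*3 = -6 + 3 = -3)
(u(164) + Y(59))*(W + d) = (-3 + 1/(-49 + 59))*(9890 - 24025) = (-3 + 1/10)*(-14135) = -29/10*(-14135) = 81983/2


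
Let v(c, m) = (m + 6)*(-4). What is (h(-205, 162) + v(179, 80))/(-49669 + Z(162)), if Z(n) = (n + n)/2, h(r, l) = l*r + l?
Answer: 33392/49507 ≈ 0.67449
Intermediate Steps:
h(r, l) = l + l*r
Z(n) = n (Z(n) = (2*n)*(½) = n)
v(c, m) = -24 - 4*m (v(c, m) = (6 + m)*(-4) = -24 - 4*m)
(h(-205, 162) + v(179, 80))/(-49669 + Z(162)) = (162*(1 - 205) + (-24 - 4*80))/(-49669 + 162) = (162*(-204) + (-24 - 320))/(-49507) = (-33048 - 344)*(-1/49507) = -33392*(-1/49507) = 33392/49507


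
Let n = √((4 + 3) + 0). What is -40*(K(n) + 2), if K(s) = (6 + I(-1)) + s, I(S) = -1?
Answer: -280 - 40*√7 ≈ -385.83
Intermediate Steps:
n = √7 (n = √(7 + 0) = √7 ≈ 2.6458)
K(s) = 5 + s (K(s) = (6 - 1) + s = 5 + s)
-40*(K(n) + 2) = -40*((5 + √7) + 2) = -40*(7 + √7) = -280 - 40*√7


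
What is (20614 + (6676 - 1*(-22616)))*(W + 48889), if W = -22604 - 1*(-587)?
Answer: 1341074032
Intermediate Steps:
W = -22017 (W = -22604 + 587 = -22017)
(20614 + (6676 - 1*(-22616)))*(W + 48889) = (20614 + (6676 - 1*(-22616)))*(-22017 + 48889) = (20614 + (6676 + 22616))*26872 = (20614 + 29292)*26872 = 49906*26872 = 1341074032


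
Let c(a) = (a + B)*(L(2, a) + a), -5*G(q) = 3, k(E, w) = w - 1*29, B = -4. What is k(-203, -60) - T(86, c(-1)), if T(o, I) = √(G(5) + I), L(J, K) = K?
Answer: -89 - √235/5 ≈ -92.066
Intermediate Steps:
k(E, w) = -29 + w (k(E, w) = w - 29 = -29 + w)
G(q) = -⅗ (G(q) = -⅕*3 = -⅗)
c(a) = 2*a*(-4 + a) (c(a) = (a - 4)*(a + a) = (-4 + a)*(2*a) = 2*a*(-4 + a))
T(o, I) = √(-⅗ + I)
k(-203, -60) - T(86, c(-1)) = (-29 - 60) - √(-15 + 25*(2*(-1)*(-4 - 1)))/5 = -89 - √(-15 + 25*(2*(-1)*(-5)))/5 = -89 - √(-15 + 25*10)/5 = -89 - √(-15 + 250)/5 = -89 - √235/5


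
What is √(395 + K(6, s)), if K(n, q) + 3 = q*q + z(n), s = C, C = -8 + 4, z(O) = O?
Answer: 3*√46 ≈ 20.347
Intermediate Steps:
C = -4
s = -4
K(n, q) = -3 + n + q² (K(n, q) = -3 + (q*q + n) = -3 + (q² + n) = -3 + (n + q²) = -3 + n + q²)
√(395 + K(6, s)) = √(395 + (-3 + 6 + (-4)²)) = √(395 + (-3 + 6 + 16)) = √(395 + 19) = √414 = 3*√46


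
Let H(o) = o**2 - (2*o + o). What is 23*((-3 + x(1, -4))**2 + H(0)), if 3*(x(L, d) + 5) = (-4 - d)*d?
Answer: 1472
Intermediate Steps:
x(L, d) = -5 + d*(-4 - d)/3 (x(L, d) = -5 + ((-4 - d)*d)/3 = -5 + (d*(-4 - d))/3 = -5 + d*(-4 - d)/3)
H(o) = o**2 - 3*o
23*((-3 + x(1, -4))**2 + H(0)) = 23*((-3 + (-5 - 4/3*(-4) - 1/3*(-4)**2))**2 + 0*(-3 + 0)) = 23*((-3 + (-5 + 16/3 - 1/3*16))**2 + 0*(-3)) = 23*((-3 + (-5 + 16/3 - 16/3))**2 + 0) = 23*((-3 - 5)**2 + 0) = 23*((-8)**2 + 0) = 23*(64 + 0) = 23*64 = 1472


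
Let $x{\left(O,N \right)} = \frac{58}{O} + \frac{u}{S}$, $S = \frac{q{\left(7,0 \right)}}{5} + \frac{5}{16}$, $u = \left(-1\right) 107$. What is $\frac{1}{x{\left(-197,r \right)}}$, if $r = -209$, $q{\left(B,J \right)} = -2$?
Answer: $\frac{1379}{1685914} \approx 0.00081795$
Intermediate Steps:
$u = -107$
$S = - \frac{7}{80}$ ($S = - \frac{2}{5} + \frac{5}{16} = - \frac{7}{80} \approx -0.0875$)
$x{\left(O,N \right)} = \frac{8560}{7} + \frac{58}{O}$ ($x{\left(O,N \right)} = \frac{58}{O} - \frac{107}{- \frac{7}{80}} = \frac{58}{O} - - \frac{8560}{7} = \frac{58}{O} + \frac{8560}{7} = \frac{8560}{7} + \frac{58}{O}$)
$\frac{1}{x{\left(-197,r \right)}} = \frac{1}{\frac{8560}{7} + \frac{58}{-197}} = \frac{1}{\frac{8560}{7} + 58 \left(- \frac{1}{197}\right)} = \frac{1}{\frac{8560}{7} - \frac{58}{197}} = \frac{1}{\frac{1685914}{1379}} = \frac{1379}{1685914}$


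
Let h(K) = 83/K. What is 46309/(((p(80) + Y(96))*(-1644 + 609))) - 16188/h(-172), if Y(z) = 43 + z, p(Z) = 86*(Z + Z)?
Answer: 40053964232593/1193993595 ≈ 33546.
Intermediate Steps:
p(Z) = 172*Z (p(Z) = 86*(2*Z) = 172*Z)
46309/(((p(80) + Y(96))*(-1644 + 609))) - 16188/h(-172) = 46309/(((172*80 + (43 + 96))*(-1644 + 609))) - 16188/(83/(-172)) = 46309/(((13760 + 139)*(-1035))) - 16188/(83*(-1/172)) = 46309/((13899*(-1035))) - 16188/(-83/172) = 46309/(-14385465) - 16188*(-172/83) = 46309*(-1/14385465) + 2784336/83 = -46309/14385465 + 2784336/83 = 40053964232593/1193993595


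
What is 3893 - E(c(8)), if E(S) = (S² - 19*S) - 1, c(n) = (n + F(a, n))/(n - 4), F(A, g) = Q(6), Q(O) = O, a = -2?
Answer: 15793/4 ≈ 3948.3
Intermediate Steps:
F(A, g) = 6
c(n) = (6 + n)/(-4 + n) (c(n) = (n + 6)/(n - 4) = (6 + n)/(-4 + n))
E(S) = -1 + S² - 19*S
3893 - E(c(8)) = 3893 - (-1 + ((6 + 8)/(-4 + 8))² - 19*(6 + 8)/(-4 + 8)) = 3893 - (-1 + (14/4)² - 19*14/4) = 3893 - (-1 + ((¼)*14)² - 19*14/4) = 3893 - (-1 + (7/2)² - 19*7/2) = 3893 - (-1 + 49/4 - 133/2) = 3893 - 1*(-221/4) = 3893 + 221/4 = 15793/4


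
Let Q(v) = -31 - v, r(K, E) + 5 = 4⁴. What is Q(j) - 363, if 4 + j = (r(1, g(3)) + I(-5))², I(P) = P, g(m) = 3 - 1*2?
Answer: -60906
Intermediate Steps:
g(m) = 1 (g(m) = 3 - 2 = 1)
r(K, E) = 251 (r(K, E) = -5 + 4⁴ = -5 + 256 = 251)
j = 60512 (j = -4 + (251 - 5)² = -4 + 246² = -4 + 60516 = 60512)
Q(j) - 363 = (-31 - 1*60512) - 363 = (-31 - 60512) - 363 = -60543 - 363 = -60906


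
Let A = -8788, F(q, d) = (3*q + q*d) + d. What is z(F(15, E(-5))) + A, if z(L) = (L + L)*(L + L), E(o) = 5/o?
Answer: -5424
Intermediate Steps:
F(q, d) = d + 3*q + d*q (F(q, d) = (3*q + d*q) + d = d + 3*q + d*q)
z(L) = 4*L² (z(L) = (2*L)*(2*L) = 4*L²)
z(F(15, E(-5))) + A = 4*(5/(-5) + 3*15 + (5/(-5))*15)² - 8788 = 4*(5*(-⅕) + 45 + (5*(-⅕))*15)² - 8788 = 4*(-1 + 45 - 1*15)² - 8788 = 4*(-1 + 45 - 15)² - 8788 = 4*29² - 8788 = 4*841 - 8788 = 3364 - 8788 = -5424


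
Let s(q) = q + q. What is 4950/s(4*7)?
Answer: 2475/28 ≈ 88.393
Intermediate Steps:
s(q) = 2*q
4950/s(4*7) = 4950/((2*(4*7))) = 4950/((2*28)) = 4950/56 = 4950*(1/56) = 2475/28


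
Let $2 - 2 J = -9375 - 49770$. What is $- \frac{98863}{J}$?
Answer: $- \frac{197726}{59147} \approx -3.343$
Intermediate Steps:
$J = \frac{59147}{2}$ ($J = 1 - \frac{-9375 - 49770}{2} = 1 - - \frac{59145}{2} = 1 + \frac{59145}{2} = \frac{59147}{2} \approx 29574.0$)
$- \frac{98863}{J} = - \frac{98863}{\frac{59147}{2}} = \left(-98863\right) \frac{2}{59147} = - \frac{197726}{59147}$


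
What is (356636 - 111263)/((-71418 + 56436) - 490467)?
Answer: -81791/168483 ≈ -0.48546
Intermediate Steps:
(356636 - 111263)/((-71418 + 56436) - 490467) = 245373/(-14982 - 490467) = 245373/(-505449) = 245373*(-1/505449) = -81791/168483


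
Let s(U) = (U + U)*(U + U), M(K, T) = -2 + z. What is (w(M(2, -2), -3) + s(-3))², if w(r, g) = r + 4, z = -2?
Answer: 1296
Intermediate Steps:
M(K, T) = -4 (M(K, T) = -2 - 2 = -4)
w(r, g) = 4 + r
s(U) = 4*U² (s(U) = (2*U)*(2*U) = 4*U²)
(w(M(2, -2), -3) + s(-3))² = ((4 - 4) + 4*(-3)²)² = (0 + 4*9)² = (0 + 36)² = 36² = 1296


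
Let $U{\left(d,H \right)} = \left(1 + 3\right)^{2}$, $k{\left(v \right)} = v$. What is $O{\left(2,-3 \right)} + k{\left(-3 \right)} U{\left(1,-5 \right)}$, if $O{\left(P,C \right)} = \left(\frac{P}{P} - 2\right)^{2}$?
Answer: $-47$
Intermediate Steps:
$O{\left(P,C \right)} = 1$ ($O{\left(P,C \right)} = \left(1 - 2\right)^{2} = \left(-1\right)^{2} = 1$)
$U{\left(d,H \right)} = 16$ ($U{\left(d,H \right)} = 4^{2} = 16$)
$O{\left(2,-3 \right)} + k{\left(-3 \right)} U{\left(1,-5 \right)} = 1 - 48 = -47$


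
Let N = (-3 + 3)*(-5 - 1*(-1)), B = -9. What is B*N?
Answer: 0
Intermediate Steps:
N = 0 (N = 0*(-5 + 1) = 0*(-4) = 0)
B*N = -9*0 = 0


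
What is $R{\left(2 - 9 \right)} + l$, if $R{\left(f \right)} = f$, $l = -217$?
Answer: $-224$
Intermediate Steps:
$R{\left(2 - 9 \right)} + l = \left(2 - 9\right) - 217 = -7 - 217 = -224$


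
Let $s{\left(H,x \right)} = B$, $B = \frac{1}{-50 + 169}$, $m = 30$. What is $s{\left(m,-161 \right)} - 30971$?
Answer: $- \frac{3685548}{119} \approx -30971.0$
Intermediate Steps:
$B = \frac{1}{119} \approx 0.0084034$
$s{\left(H,x \right)} = \frac{1}{119}$
$s{\left(m,-161 \right)} - 30971 = \frac{1}{119} - 30971 = - \frac{3685548}{119}$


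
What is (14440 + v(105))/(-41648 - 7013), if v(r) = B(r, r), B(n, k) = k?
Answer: -14545/48661 ≈ -0.29890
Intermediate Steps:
v(r) = r
(14440 + v(105))/(-41648 - 7013) = (14440 + 105)/(-41648 - 7013) = 14545/(-48661) = 14545*(-1/48661) = -14545/48661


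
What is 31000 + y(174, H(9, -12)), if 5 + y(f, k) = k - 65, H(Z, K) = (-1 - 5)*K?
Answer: 31002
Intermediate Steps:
H(Z, K) = -6*K
y(f, k) = -70 + k (y(f, k) = -5 + (k - 65) = -5 + (-65 + k) = -70 + k)
31000 + y(174, H(9, -12)) = 31000 + (-70 - 6*(-12)) = 31000 + (-70 + 72) = 31000 + 2 = 31002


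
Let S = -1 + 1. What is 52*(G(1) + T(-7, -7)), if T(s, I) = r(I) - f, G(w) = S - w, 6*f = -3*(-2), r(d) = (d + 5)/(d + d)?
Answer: -676/7 ≈ -96.571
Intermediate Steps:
r(d) = (5 + d)/(2*d) (r(d) = (5 + d)/((2*d)) = (5 + d)*(1/(2*d)) = (5 + d)/(2*d))
S = 0
f = 1 (f = (-3*(-2))/6 = (1/6)*6 = 1)
G(w) = -w (G(w) = 0 - w = -w)
T(s, I) = -1 + (5 + I)/(2*I) (T(s, I) = (5 + I)/(2*I) - 1*1 = (5 + I)/(2*I) - 1 = -1 + (5 + I)/(2*I))
52*(G(1) + T(-7, -7)) = 52*(-1*1 + (1/2)*(5 - 1*(-7))/(-7)) = 52*(-1 + (1/2)*(-1/7)*(5 + 7)) = 52*(-1 + (1/2)*(-1/7)*12) = 52*(-1 - 6/7) = 52*(-13/7) = -676/7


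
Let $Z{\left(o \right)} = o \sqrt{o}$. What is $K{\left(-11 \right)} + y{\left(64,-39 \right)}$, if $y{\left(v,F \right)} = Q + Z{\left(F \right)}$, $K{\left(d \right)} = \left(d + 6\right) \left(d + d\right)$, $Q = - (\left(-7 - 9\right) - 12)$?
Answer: $138 - 39 i \sqrt{39} \approx 138.0 - 243.55 i$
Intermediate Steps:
$Q = 28$ ($Q = - (-16 - 12) = \left(-1\right) \left(-28\right) = 28$)
$Z{\left(o \right)} = o^{\frac{3}{2}}$
$K{\left(d \right)} = 2 d \left(6 + d\right)$ ($K{\left(d \right)} = \left(6 + d\right) 2 d = 2 d \left(6 + d\right)$)
$y{\left(v,F \right)} = 28 + F^{\frac{3}{2}}$
$K{\left(-11 \right)} + y{\left(64,-39 \right)} = 2 \left(-11\right) \left(6 - 11\right) + \left(28 + \left(-39\right)^{\frac{3}{2}}\right) = 2 \left(-11\right) \left(-5\right) + \left(28 - 39 i \sqrt{39}\right) = 110 + \left(28 - 39 i \sqrt{39}\right) = 138 - 39 i \sqrt{39}$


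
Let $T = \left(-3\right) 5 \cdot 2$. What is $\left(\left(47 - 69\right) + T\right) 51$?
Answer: $-2652$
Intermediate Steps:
$T = -30$ ($T = \left(-15\right) 2 = -30$)
$\left(\left(47 - 69\right) + T\right) 51 = \left(\left(47 - 69\right) - 30\right) 51 = \left(-22 - 30\right) 51 = \left(-52\right) 51 = -2652$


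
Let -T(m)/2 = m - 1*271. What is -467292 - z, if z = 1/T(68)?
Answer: -189720553/406 ≈ -4.6729e+5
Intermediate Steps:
T(m) = 542 - 2*m (T(m) = -2*(m - 1*271) = -2*(m - 271) = -2*(-271 + m) = 542 - 2*m)
z = 1/406 (z = 1/(542 - 2*68) = 1/(542 - 136) = 1/406 ≈ 0.0024631)
-467292 - z = -467292 - 1*1/406 = -467292 - 1/406 = -189720553/406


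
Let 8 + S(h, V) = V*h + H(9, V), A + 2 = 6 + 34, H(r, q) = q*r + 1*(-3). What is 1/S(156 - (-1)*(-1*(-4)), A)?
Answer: 1/6411 ≈ 0.00015598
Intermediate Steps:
H(r, q) = -3 + q*r (H(r, q) = q*r - 3 = -3 + q*r)
A = 38 (A = -2 + (6 + 34) = -2 + 40 = 38)
S(h, V) = -11 + 9*V + V*h (S(h, V) = -8 + (V*h + (-3 + V*9)) = -8 + (V*h + (-3 + 9*V)) = -8 + (-3 + 9*V + V*h) = -11 + 9*V + V*h)
1/S(156 - (-1)*(-1*(-4)), A) = 1/(-11 + 9*38 + 38*(156 - (-1)*(-1*(-4)))) = 1/(-11 + 342 + 38*(156 - (-1)*4)) = 1/(-11 + 342 + 38*(156 - 1*(-4))) = 1/(-11 + 342 + 38*(156 + 4)) = 1/(-11 + 342 + 38*160) = 1/(-11 + 342 + 6080) = 1/6411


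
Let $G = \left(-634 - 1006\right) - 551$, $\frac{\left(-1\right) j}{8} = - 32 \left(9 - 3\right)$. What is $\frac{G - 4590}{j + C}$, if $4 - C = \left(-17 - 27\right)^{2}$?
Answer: $\frac{6781}{396} \approx 17.124$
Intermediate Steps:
$j = 1536$ ($j = - 8 \left(- 32 \left(9 - 3\right)\right) = - 8 \left(\left(-32\right) 6\right) = \left(-8\right) \left(-192\right) = 1536$)
$G = -2191$ ($G = -1640 - 551 = -2191$)
$C = -1932$ ($C = 4 - \left(-17 - 27\right)^{2} = 4 - \left(-44\right)^{2} = 4 - 1936 = -1932$)
$\frac{G - 4590}{j + C} = \frac{-2191 - 4590}{1536 - 1932} = - \frac{6781}{-396} = \left(-6781\right) \left(- \frac{1}{396}\right) = \frac{6781}{396}$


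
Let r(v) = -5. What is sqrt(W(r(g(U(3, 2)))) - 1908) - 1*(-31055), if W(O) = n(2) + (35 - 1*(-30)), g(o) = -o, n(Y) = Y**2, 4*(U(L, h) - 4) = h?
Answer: 31055 + I*sqrt(1839) ≈ 31055.0 + 42.884*I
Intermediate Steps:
U(L, h) = 4 + h/4
W(O) = 69 (W(O) = 2**2 + (35 - 1*(-30)) = 4 + (35 + 30) = 4 + 65 = 69)
sqrt(W(r(g(U(3, 2)))) - 1908) - 1*(-31055) = sqrt(69 - 1908) - 1*(-31055) = sqrt(-1839) + 31055 = I*sqrt(1839) + 31055 = 31055 + I*sqrt(1839)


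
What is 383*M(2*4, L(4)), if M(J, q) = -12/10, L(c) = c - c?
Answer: -2298/5 ≈ -459.60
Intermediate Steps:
L(c) = 0
M(J, q) = -6/5 (M(J, q) = -12*⅒ = -6/5)
383*M(2*4, L(4)) = 383*(-6/5) = -2298/5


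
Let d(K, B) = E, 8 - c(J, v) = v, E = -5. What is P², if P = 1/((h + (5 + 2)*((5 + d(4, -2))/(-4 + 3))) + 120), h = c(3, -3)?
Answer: 1/17161 ≈ 5.8272e-5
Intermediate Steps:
c(J, v) = 8 - v
d(K, B) = -5
h = 11 (h = 8 - 1*(-3) = 8 + 3 = 11)
P = 1/131 (P = 1/((11 + (5 + 2)*((5 - 5)/(-4 + 3))) + 120) = 1/((11 + 7*(0/(-1))) + 120) = 1/((11 + 7*(0*(-1))) + 120) = 1/((11 + 7*0) + 120) = 1/((11 + 0) + 120) = 1/(11 + 120) = 1/131 ≈ 0.0076336)
P² = (1/131)² = 1/17161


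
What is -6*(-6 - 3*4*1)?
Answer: 108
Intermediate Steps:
-6*(-6 - 3*4*1) = -6*(-6 - 12*1) = -6*(-6 - 12) = -6*(-18) = 108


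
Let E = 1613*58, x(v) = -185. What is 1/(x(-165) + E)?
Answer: 1/93369 ≈ 1.0710e-5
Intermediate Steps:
E = 93554
1/(x(-165) + E) = 1/(-185 + 93554) = 1/93369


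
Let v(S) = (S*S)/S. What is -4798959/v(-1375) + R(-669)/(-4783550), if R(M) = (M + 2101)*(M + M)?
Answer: 41743081539/11958875 ≈ 3490.6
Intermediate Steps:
R(M) = 2*M*(2101 + M) (R(M) = (2101 + M)*(2*M) = 2*M*(2101 + M))
v(S) = S (v(S) = S²/S = S)
-4798959/v(-1375) + R(-669)/(-4783550) = -4798959/(-1375) + (2*(-669)*(2101 - 669))/(-4783550) = -4798959*(-1/1375) + (2*(-669)*1432)*(-1/4783550) = 436269/125 - 1916016*(-1/4783550) = 436269/125 + 958008/2391775 = 41743081539/11958875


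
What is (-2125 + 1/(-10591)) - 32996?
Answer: -371966512/10591 ≈ -35121.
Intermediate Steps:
(-2125 + 1/(-10591)) - 32996 = (-2125 - 1/10591) - 32996 = -22505876/10591 - 32996 = -371966512/10591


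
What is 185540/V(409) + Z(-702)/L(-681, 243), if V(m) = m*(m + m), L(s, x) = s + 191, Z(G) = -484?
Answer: 63210652/40983845 ≈ 1.5423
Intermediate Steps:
L(s, x) = 191 + s
V(m) = 2*m² (V(m) = m*(2*m) = 2*m²)
185540/V(409) + Z(-702)/L(-681, 243) = 185540/((2*409²)) - 484/(191 - 681) = 185540/((2*167281)) - 484/(-490) = 185540/334562 - 484*(-1/490) = 185540*(1/334562) + 242/245 = 92770/167281 + 242/245 = 63210652/40983845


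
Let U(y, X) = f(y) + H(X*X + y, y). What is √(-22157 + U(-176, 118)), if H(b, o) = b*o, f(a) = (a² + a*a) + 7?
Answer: I*√2379846 ≈ 1542.7*I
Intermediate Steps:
f(a) = 7 + 2*a² (f(a) = (a² + a²) + 7 = 2*a² + 7 = 7 + 2*a²)
U(y, X) = 7 + 2*y² + y*(y + X²) (U(y, X) = (7 + 2*y²) + (X*X + y)*y = (7 + 2*y²) + (X² + y)*y = (7 + 2*y²) + (y + X²)*y = (7 + 2*y²) + y*(y + X²) = 7 + 2*y² + y*(y + X²))
√(-22157 + U(-176, 118)) = √(-22157 + (7 + 3*(-176)² - 176*118²)) = √(-22157 + (7 + 3*30976 - 176*13924)) = √(-22157 + (7 + 92928 - 2450624)) = √(-22157 - 2357689) = √(-2379846) = I*√2379846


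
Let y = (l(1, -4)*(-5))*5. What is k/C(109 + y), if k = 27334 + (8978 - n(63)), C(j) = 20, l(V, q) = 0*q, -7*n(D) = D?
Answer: 36321/20 ≈ 1816.1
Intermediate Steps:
n(D) = -D/7
l(V, q) = 0
y = 0 (y = (0*(-5))*5 = 0*5 = 0)
k = 36321 (k = 27334 + (8978 - (-1)*63/7) = 27334 + (8978 - 1*(-9)) = 27334 + (8978 + 9) = 27334 + 8987 = 36321)
k/C(109 + y) = 36321/20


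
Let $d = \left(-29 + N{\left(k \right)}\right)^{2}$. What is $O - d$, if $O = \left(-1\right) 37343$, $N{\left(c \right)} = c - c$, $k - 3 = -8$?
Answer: $-38184$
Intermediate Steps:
$k = -5$ ($k = 3 - 8 = -5$)
$N{\left(c \right)} = 0$
$O = -37343$
$d = 841$ ($d = \left(-29 + 0\right)^{2} = \left(-29\right)^{2} = 841$)
$O - d = -37343 - 841 = -38184$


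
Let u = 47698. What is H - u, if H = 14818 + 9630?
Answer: -23250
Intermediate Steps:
H = 24448
H - u = 24448 - 1*47698 = 24448 - 47698 = -23250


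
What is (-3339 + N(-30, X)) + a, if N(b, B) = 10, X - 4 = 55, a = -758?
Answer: -4087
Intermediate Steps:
X = 59 (X = 4 + 55 = 59)
(-3339 + N(-30, X)) + a = (-3339 + 10) - 758 = -3329 - 758 = -4087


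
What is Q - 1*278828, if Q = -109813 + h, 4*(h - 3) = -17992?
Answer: -393136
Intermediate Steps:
h = -4495 (h = 3 + (1/4)*(-17992) = 3 - 4498 = -4495)
Q = -114308 (Q = -109813 - 4495 = -114308)
Q - 1*278828 = -114308 - 1*278828 = -114308 - 278828 = -393136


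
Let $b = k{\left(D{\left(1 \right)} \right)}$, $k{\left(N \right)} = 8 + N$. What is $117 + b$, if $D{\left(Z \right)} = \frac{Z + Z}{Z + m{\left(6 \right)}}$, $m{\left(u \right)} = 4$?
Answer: $\frac{627}{5} \approx 125.4$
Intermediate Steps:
$D{\left(Z \right)} = \frac{2 Z}{4 + Z}$ ($D{\left(Z \right)} = \frac{Z + Z}{Z + 4} = \frac{2 Z}{4 + Z}$)
$b = \frac{42}{5}$ ($b = 8 + 2 \cdot 1 \frac{1}{4 + 1} = 8 + 2 \cdot 1 \cdot \frac{1}{5} = 8 + \frac{2}{5} = \frac{42}{5} \approx 8.4$)
$117 + b = 117 + \frac{42}{5} = \frac{627}{5}$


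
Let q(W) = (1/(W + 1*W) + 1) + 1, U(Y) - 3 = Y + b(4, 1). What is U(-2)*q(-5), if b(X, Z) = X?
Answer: 19/2 ≈ 9.5000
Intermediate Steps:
U(Y) = 7 + Y (U(Y) = 3 + (Y + 4) = 3 + (4 + Y) = 7 + Y)
q(W) = 2 + 1/(2*W) (q(W) = (1/(W + W) + 1) + 1 = (1/(2*W) + 1) + 1 = (1 + 1/(2*W)) + 1 = 2 + 1/(2*W))
U(-2)*q(-5) = (7 - 2)*(2 + (½)/(-5)) = 5*(2 + (½)*(-⅕)) = 5*(2 - ⅒) = 5*(19/10) = 19/2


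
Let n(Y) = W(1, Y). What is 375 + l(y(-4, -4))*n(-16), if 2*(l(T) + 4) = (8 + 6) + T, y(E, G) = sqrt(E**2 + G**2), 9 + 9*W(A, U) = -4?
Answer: 1112/3 - 26*sqrt(2)/9 ≈ 366.58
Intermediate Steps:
W(A, U) = -13/9 (W(A, U) = -1 + (1/9)*(-4) = -1 - 4/9 = -13/9)
n(Y) = -13/9
l(T) = 3 + T/2 (l(T) = -4 + ((8 + 6) + T)/2 = -4 + (14 + T)/2 = -4 + (7 + T/2) = 3 + T/2)
375 + l(y(-4, -4))*n(-16) = 375 + (3 + sqrt((-4)**2 + (-4)**2)/2)*(-13/9) = 375 + (3 + sqrt(16 + 16)/2)*(-13/9) = 375 + (3 + sqrt(32)/2)*(-13/9) = 375 + (3 + (4*sqrt(2))/2)*(-13/9) = 375 + (3 + 2*sqrt(2))*(-13/9) = 375 + (-13/3 - 26*sqrt(2)/9) = 1112/3 - 26*sqrt(2)/9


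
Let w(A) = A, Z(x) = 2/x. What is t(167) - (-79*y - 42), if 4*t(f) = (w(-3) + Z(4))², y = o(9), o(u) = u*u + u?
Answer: 114457/16 ≈ 7153.6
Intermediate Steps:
o(u) = u + u² (o(u) = u² + u = u + u²)
y = 90 (y = 9*(1 + 9) = 9*10 = 90)
t(f) = 25/16 (t(f) = (-3 + 2/4)²/4 = (-3 + 2*(¼))²/4 = (-3 + ½)²/4 = (-5/2)²/4 = (¼)*(25/4) = 25/16)
t(167) - (-79*y - 42) = 25/16 - (-79*90 - 42) = 25/16 - (-7110 - 42) = 25/16 - 1*(-7152) = 25/16 + 7152 = 114457/16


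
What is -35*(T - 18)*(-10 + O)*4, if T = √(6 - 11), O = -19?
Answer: -73080 + 4060*I*√5 ≈ -73080.0 + 9078.4*I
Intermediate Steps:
T = I*√5 (T = √(-5) = I*√5 ≈ 2.2361*I)
-35*(T - 18)*(-10 + O)*4 = -35*(I*√5 - 18)*(-10 - 19)*4 = -35*(-18 + I*√5)*(-29)*4 = -35*(522 - 29*I*√5)*4 = (-18270 + 1015*I*√5)*4 = -73080 + 4060*I*√5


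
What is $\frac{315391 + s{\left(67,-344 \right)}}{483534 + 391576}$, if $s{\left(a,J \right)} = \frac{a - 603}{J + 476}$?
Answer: $\frac{10407769}{28878630} \approx 0.3604$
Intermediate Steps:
$s{\left(a,J \right)} = \frac{-603 + a}{476 + J}$
$\frac{315391 + s{\left(67,-344 \right)}}{483534 + 391576} = \frac{315391 + \frac{-603 + 67}{476 - 344}}{483534 + 391576} = \frac{315391 + \frac{1}{132} \left(-536\right)}{875110} = \left(315391 + \frac{1}{132} \left(-536\right)\right) \frac{1}{875110} = \left(315391 - \frac{134}{33}\right) \frac{1}{875110} = \frac{10407769}{33} \cdot \frac{1}{875110} = \frac{10407769}{28878630}$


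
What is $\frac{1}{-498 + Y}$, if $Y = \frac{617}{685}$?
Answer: $- \frac{685}{340513} \approx -0.0020117$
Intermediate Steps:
$Y = \frac{617}{685}$ ($Y = 617 \cdot \frac{1}{685} = \frac{617}{685} \approx 0.90073$)
$\frac{1}{-498 + Y} = \frac{1}{-498 + \frac{617}{685}} = \frac{1}{- \frac{340513}{685}} = - \frac{685}{340513}$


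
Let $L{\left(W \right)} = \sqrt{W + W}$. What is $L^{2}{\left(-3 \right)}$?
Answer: $-6$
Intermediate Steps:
$L{\left(W \right)} = \sqrt{2} \sqrt{W}$ ($L{\left(W \right)} = \sqrt{2 W} = \sqrt{2} \sqrt{W}$)
$L^{2}{\left(-3 \right)} = \left(\sqrt{2} \sqrt{-3}\right)^{2} = \left(\sqrt{2} i \sqrt{3}\right)^{2} = \left(i \sqrt{6}\right)^{2} = -6$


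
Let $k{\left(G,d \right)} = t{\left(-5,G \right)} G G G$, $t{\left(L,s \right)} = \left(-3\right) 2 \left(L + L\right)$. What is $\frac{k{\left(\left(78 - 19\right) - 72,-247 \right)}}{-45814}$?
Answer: $\frac{65910}{22907} \approx 2.8773$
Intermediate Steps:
$t{\left(L,s \right)} = - 12 L$ ($t{\left(L,s \right)} = - 6 \cdot 2 L = - 12 L$)
$k{\left(G,d \right)} = 60 G^{3}$ ($k{\left(G,d \right)} = \left(-12\right) \left(-5\right) G G G = 60 G^{2} G = 60 G^{3}$)
$\frac{k{\left(\left(78 - 19\right) - 72,-247 \right)}}{-45814} = \frac{60 \left(\left(78 - 19\right) - 72\right)^{3}}{-45814} = 60 \left(59 - 72\right)^{3} \left(- \frac{1}{45814}\right) = 60 \left(-13\right)^{3} \left(- \frac{1}{45814}\right) = 60 \left(-2197\right) \left(- \frac{1}{45814}\right) = \left(-131820\right) \left(- \frac{1}{45814}\right) = \frac{65910}{22907}$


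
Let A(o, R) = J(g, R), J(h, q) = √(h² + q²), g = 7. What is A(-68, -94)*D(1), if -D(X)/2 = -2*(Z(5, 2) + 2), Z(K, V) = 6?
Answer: 32*√8885 ≈ 3016.3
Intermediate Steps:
A(o, R) = √(49 + R²) (A(o, R) = √(7² + R²) = √(49 + R²))
D(X) = 32 (D(X) = -(-4)*(6 + 2) = -(-4)*8 = -2*(-16) = 32)
A(-68, -94)*D(1) = √(49 + (-94)²)*32 = √(49 + 8836)*32 = √8885*32 = 32*√8885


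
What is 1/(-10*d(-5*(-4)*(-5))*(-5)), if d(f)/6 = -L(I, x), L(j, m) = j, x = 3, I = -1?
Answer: 1/300 ≈ 0.0033333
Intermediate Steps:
d(f) = 6 (d(f) = 6*(-1*(-1)) = 6*1 = 6)
1/(-10*d(-5*(-4)*(-5))*(-5)) = 1/(-10*6*(-5)) = 1/(-60*(-5)) = 1/300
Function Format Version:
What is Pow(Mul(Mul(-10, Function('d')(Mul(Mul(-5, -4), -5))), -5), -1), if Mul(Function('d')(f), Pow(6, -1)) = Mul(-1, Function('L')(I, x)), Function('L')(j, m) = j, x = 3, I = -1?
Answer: Rational(1, 300) ≈ 0.0033333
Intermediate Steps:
Function('d')(f) = 6 (Function('d')(f) = Mul(6, Mul(-1, -1)) = Mul(6, 1) = 6)
Pow(Mul(Mul(-10, Function('d')(Mul(Mul(-5, -4), -5))), -5), -1) = Pow(Mul(Mul(-10, 6), -5), -1) = Pow(Mul(-60, -5), -1) = Pow(300, -1) = Rational(1, 300)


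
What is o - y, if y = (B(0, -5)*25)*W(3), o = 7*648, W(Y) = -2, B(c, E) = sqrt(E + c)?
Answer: 4536 + 50*I*sqrt(5) ≈ 4536.0 + 111.8*I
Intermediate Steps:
o = 4536
y = -50*I*sqrt(5) (y = (sqrt(-5 + 0)*25)*(-2) = (sqrt(-5)*25)*(-2) = ((I*sqrt(5))*25)*(-2) = (25*I*sqrt(5))*(-2) = -50*I*sqrt(5) ≈ -111.8*I)
o - y = 4536 - (-50)*I*sqrt(5) = 4536 + 50*I*sqrt(5)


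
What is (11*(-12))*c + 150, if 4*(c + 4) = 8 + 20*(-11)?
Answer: 7674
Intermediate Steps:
c = -57 (c = -4 + (8 + 20*(-11))/4 = -4 + (8 - 220)/4 = -4 + (¼)*(-212) = -4 - 53 = -57)
(11*(-12))*c + 150 = (11*(-12))*(-57) + 150 = -132*(-57) + 150 = 7524 + 150 = 7674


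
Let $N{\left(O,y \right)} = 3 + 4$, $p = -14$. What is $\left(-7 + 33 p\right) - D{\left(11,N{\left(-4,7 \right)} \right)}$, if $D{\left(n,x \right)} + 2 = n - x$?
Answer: $-471$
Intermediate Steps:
$N{\left(O,y \right)} = 7$
$D{\left(n,x \right)} = -2 + n - x$ ($D{\left(n,x \right)} = -2 + \left(n - x\right) = -2 + n - x$)
$\left(-7 + 33 p\right) - D{\left(11,N{\left(-4,7 \right)} \right)} = \left(-7 + 33 \left(-14\right)\right) - \left(-2 + 11 - 7\right) = \left(-7 - 462\right) - \left(-2 + 11 - 7\right) = -469 - 2 = -471$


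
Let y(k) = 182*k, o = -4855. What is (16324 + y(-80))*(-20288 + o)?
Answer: -44352252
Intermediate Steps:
(16324 + y(-80))*(-20288 + o) = (16324 + 182*(-80))*(-20288 - 4855) = (16324 - 14560)*(-25143) = 1764*(-25143) = -44352252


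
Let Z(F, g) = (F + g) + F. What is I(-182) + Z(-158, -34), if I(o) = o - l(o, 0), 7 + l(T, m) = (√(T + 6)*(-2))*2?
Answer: -525 + 16*I*√11 ≈ -525.0 + 53.066*I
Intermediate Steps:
Z(F, g) = g + 2*F
l(T, m) = -7 - 4*√(6 + T) (l(T, m) = -7 + (√(T + 6)*(-2))*2 = -7 + (√(6 + T)*(-2))*2 = -7 - 2*√(6 + T)*2 = -7 - 4*√(6 + T))
I(o) = 7 + o + 4*√(6 + o) (I(o) = o - (-7 - 4*√(6 + o)) = o + (7 + 4*√(6 + o)) = 7 + o + 4*√(6 + o))
I(-182) + Z(-158, -34) = (7 - 182 + 4*√(6 - 182)) + (-34 + 2*(-158)) = (7 - 182 + 4*√(-176)) + (-34 - 316) = (7 - 182 + 4*(4*I*√11)) - 350 = (7 - 182 + 16*I*√11) - 350 = (-175 + 16*I*√11) - 350 = -525 + 16*I*√11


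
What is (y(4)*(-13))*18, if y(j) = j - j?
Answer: 0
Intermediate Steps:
y(j) = 0
(y(4)*(-13))*18 = (0*(-13))*18 = 0*18 = 0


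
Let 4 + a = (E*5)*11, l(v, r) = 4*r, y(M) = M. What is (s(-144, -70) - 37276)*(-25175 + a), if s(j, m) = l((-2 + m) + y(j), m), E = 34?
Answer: 875392804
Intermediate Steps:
s(j, m) = 4*m
a = 1866 (a = -4 + (34*5)*11 = -4 + 170*11 = -4 + 1870 = 1866)
(s(-144, -70) - 37276)*(-25175 + a) = (4*(-70) - 37276)*(-25175 + 1866) = (-280 - 37276)*(-23309) = -37556*(-23309) = 875392804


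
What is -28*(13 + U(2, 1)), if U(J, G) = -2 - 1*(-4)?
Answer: -420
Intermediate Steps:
U(J, G) = 2 (U(J, G) = -2 + 4 = 2)
-28*(13 + U(2, 1)) = -28*(13 + 2) = -28*15 = -420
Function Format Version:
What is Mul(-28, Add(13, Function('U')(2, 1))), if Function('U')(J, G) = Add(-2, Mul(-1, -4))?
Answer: -420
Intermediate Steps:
Function('U')(J, G) = 2 (Function('U')(J, G) = Add(-2, 4) = 2)
Mul(-28, Add(13, Function('U')(2, 1))) = Mul(-28, Add(13, 2)) = Mul(-28, 15) = -420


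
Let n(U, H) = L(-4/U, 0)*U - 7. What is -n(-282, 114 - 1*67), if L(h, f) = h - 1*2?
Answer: -553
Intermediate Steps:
L(h, f) = -2 + h (L(h, f) = h - 2 = -2 + h)
n(U, H) = -7 + U*(-2 - 4/U) (n(U, H) = (-2 - 4/U)*U - 7 = U*(-2 - 4/U) - 7 = -7 + U*(-2 - 4/U))
-n(-282, 114 - 1*67) = -(-11 - 2*(-282)) = -(-11 + 564) = -1*553 = -553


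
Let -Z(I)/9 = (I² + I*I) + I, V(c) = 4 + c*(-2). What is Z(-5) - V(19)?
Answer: -371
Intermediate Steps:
V(c) = 4 - 2*c
Z(I) = -18*I² - 9*I (Z(I) = -9*((I² + I*I) + I) = -9*((I² + I²) + I) = -9*(2*I² + I) = -9*(I + 2*I²) = -18*I² - 9*I)
Z(-5) - V(19) = -9*(-5)*(1 + 2*(-5)) - (4 - 2*19) = -9*(-5)*(1 - 10) - (4 - 38) = -9*(-5)*(-9) - 1*(-34) = -405 + 34 = -371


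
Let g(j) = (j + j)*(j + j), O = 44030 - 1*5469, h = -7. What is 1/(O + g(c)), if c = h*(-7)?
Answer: 1/48165 ≈ 2.0762e-5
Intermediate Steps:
c = 49 (c = -7*(-7) = 49)
O = 38561 (O = 44030 - 5469 = 38561)
g(j) = 4*j**2 (g(j) = (2*j)*(2*j) = 4*j**2)
1/(O + g(c)) = 1/(38561 + 4*49**2) = 1/(38561 + 4*2401) = 1/(38561 + 9604) = 1/48165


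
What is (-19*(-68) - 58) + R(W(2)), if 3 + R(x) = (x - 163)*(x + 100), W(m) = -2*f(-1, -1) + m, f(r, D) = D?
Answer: -15305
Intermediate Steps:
W(m) = 2 + m (W(m) = -2*(-1) + m = 2 + m)
R(x) = -3 + (-163 + x)*(100 + x) (R(x) = -3 + (x - 163)*(x + 100) = -3 + (-163 + x)*(100 + x))
(-19*(-68) - 58) + R(W(2)) = (-19*(-68) - 58) + (-16303 + (2 + 2)**2 - 63*(2 + 2)) = (1292 - 58) + (-16303 + 4**2 - 63*4) = 1234 + (-16303 + 16 - 252) = 1234 - 16539 = -15305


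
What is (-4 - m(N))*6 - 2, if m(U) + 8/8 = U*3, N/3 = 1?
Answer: -74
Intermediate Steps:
N = 3 (N = 3*1 = 3)
m(U) = -1 + 3*U (m(U) = -1 + U*3 = -1 + 3*U)
(-4 - m(N))*6 - 2 = (-4 - (-1 + 3*3))*6 - 2 = (-4 - (-1 + 9))*6 - 2 = (-4 - 1*8)*6 - 2 = (-4 - 8)*6 - 2 = -12*6 - 2 = -72 - 2 = -74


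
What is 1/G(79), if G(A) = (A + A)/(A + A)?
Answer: 1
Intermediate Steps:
G(A) = 1 (G(A) = (2*A)/((2*A)) = (2*A)*(1/(2*A)) = 1)
1/G(79) = 1/1 = 1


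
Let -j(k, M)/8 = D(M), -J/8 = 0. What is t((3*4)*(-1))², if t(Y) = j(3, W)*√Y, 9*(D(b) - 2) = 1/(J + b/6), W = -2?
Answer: -6400/3 ≈ -2133.3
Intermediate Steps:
J = 0 (J = -8*0 = 0)
D(b) = 2 + 2/(3*b) (D(b) = 2 + 1/(9*(0 + b/6)) = 2 + 1/(9*((b/6))) = 2 + (6/b)/9 = 2 + 2/(3*b))
j(k, M) = -16 - 16/(3*M) (j(k, M) = -8*(2 + 2/(3*M)) = -16 - 16/(3*M))
t(Y) = -40*√Y/3 (t(Y) = (-16 - 16/3/(-2))*√Y = (-16 - 16/3*(-½))*√Y = (-16 + 8/3)*√Y = -40*√Y/3)
t((3*4)*(-1))² = (-40*√(-12)/3)² = (-40*2*I*√3/3)² = (-80*I*√3/3)² = -6400/3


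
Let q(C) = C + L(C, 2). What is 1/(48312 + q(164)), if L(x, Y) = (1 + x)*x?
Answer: 1/75536 ≈ 1.3239e-5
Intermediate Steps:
L(x, Y) = x*(1 + x)
q(C) = C + C*(1 + C)
1/(48312 + q(164)) = 1/(48312 + 164*(2 + 164)) = 1/(48312 + 164*166) = 1/(48312 + 27224) = 1/75536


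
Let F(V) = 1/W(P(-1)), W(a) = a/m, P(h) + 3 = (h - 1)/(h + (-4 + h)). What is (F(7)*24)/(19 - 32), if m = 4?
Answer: 36/13 ≈ 2.7692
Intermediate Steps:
P(h) = -3 + (-1 + h)/(-4 + 2*h) (P(h) = -3 + (h - 1)/(h + (-4 + h)) = -3 + (-1 + h)/(-4 + 2*h))
W(a) = a/4
F(V) = -3/2 (F(V) = 1/(((11 - 5*(-1))/(2*(-2 - 1)))/4) = 1/(((½)*(11 + 5)/(-3))/4) = 1/(((½)*(-⅓)*16)/4) = 1/((¼)*(-8/3)) = 1/(-⅔) = -3/2)
(F(7)*24)/(19 - 32) = (-3/2*24)/(19 - 32) = -36/(-13) = -36*(-1/13) = 36/13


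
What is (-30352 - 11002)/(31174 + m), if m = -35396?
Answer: 20677/2111 ≈ 9.7949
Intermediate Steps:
(-30352 - 11002)/(31174 + m) = (-30352 - 11002)/(31174 - 35396) = -41354/(-4222) = -41354*(-1/4222) = 20677/2111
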